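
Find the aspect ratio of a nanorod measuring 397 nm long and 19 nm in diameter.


Aspect ratio AR = length / diameter
AR = 397 / 19
AR = 20.89

20.89


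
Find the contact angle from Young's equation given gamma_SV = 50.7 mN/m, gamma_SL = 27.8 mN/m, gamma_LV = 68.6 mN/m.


cos(theta) = (gamma_SV - gamma_SL) / gamma_LV
cos(theta) = (50.7 - 27.8) / 68.6
cos(theta) = 0.333819
theta = arccos(0.333819) = 70.5 degrees

70.5


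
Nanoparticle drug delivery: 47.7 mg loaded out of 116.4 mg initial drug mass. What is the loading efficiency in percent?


Drug loading efficiency = (drug loaded / drug initial) * 100
DLE = 47.7 / 116.4 * 100
DLE = 0.4098 * 100
DLE = 40.98%

40.98


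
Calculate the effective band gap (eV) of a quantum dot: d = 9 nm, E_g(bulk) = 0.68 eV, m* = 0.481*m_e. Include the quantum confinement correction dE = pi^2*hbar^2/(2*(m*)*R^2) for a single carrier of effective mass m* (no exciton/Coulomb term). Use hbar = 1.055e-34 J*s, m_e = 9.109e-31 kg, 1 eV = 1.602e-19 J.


Radius R = 9/2 nm = 4.5e-09 m
Confinement energy dE = pi^2 * hbar^2 / (2 * m_eff * m_e * R^2)
dE = pi^2 * (1.055e-34)^2 / (2 * 0.481 * 9.109e-31 * (4.5e-09)^2) J, divided by 1.602e-19 J/eV
dE = 0.0386 eV
Total band gap = E_g(bulk) + dE = 0.68 + 0.0386 = 0.7186 eV

0.7186


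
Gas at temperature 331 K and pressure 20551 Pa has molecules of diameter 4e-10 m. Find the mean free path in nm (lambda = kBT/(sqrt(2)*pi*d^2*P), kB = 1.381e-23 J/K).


Mean free path: lambda = kB*T / (sqrt(2) * pi * d^2 * P)
lambda = 1.381e-23 * 331 / (sqrt(2) * pi * (4e-10)^2 * 20551)
lambda = 3.12899e-07 m
lambda = 312.9 nm

312.9


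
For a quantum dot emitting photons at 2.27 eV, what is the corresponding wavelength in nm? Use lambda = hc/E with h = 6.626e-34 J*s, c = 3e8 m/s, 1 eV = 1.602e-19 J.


Convert energy: E = 2.27 eV = 2.27 * 1.602e-19 = 3.63654e-19 J
lambda = h*c / E = 6.626e-34 * 3e8 / 3.63654e-19
lambda = 5.46618e-07 m = 546.6 nm

546.6


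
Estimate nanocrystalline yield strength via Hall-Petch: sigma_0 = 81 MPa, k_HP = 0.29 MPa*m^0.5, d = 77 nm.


d = 77 nm = 7.7e-08 m
sqrt(d) = 0.0002774887
Hall-Petch contribution = k / sqrt(d) = 0.29 / 0.0002774887 = 1045.1 MPa
sigma = sigma_0 + k/sqrt(d) = 81 + 1045.1 = 1126.1 MPa

1126.1


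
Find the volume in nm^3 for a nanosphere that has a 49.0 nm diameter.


Radius r = 49.0/2 = 24.5 nm
Volume V = (4/3) * pi * r^3
V = (4/3) * pi * (24.5)^3
V = 61600.87 nm^3

61600.87


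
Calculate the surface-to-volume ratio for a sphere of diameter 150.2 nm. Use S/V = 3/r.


Radius r = 150.2/2 = 75.1 nm
S/V = 3 / r = 3 / 75.1
S/V = 0.0399 nm^-1

0.0399


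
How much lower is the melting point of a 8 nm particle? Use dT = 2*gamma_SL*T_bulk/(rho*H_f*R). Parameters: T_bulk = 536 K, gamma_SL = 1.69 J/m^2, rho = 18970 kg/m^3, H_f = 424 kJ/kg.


Radius R = 8/2 = 4 nm = 4e-09 m
Convert H_f = 424 kJ/kg = 424000 J/kg
dT = 2 * gamma_SL * T_bulk / (rho * H_f * R)
dT = 2 * 1.69 * 536 / (18970 * 424000 * 4e-09)
dT = 56.3 K

56.3


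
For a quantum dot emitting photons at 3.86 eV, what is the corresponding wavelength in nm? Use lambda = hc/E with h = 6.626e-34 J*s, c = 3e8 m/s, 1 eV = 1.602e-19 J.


Convert energy: E = 3.86 eV = 3.86 * 1.602e-19 = 6.18372e-19 J
lambda = h*c / E = 6.626e-34 * 3e8 / 6.18372e-19
lambda = 3.21457e-07 m = 321.5 nm

321.5


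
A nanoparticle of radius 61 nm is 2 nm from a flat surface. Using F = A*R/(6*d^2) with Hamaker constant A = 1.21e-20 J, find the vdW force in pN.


Convert to SI: R = 61 nm = 6.1e-08 m, d = 2 nm = 2e-09 m
F = A * R / (6 * d^2)
F = 1.21e-20 * 6.1e-08 / (6 * (2e-09)^2)
F = 3.07542e-11 N = 30.754 pN

30.754


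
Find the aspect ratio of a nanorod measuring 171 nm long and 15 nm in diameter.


Aspect ratio AR = length / diameter
AR = 171 / 15
AR = 11.4

11.4


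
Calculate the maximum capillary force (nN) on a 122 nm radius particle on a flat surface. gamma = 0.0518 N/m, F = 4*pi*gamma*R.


Convert radius: R = 122 nm = 1.22e-07 m
F = 4 * pi * gamma * R
F = 4 * pi * 0.0518 * 1.22e-07
F = 7.94144e-08 N = 79.4144 nN

79.4144


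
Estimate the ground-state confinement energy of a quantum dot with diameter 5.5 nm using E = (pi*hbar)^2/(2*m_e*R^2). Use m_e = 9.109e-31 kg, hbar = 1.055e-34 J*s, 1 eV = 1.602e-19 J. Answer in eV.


Radius R = 5.5/2 = 2.75 nm = 2.75e-09 m
E = (pi * 1.055e-34)^2 / (2 * 9.109e-31 * (2.75e-09)^2)
E(J) = 7.97331e-21
E = E(J) / 1.602e-19 = 0.0498 eV

0.0498


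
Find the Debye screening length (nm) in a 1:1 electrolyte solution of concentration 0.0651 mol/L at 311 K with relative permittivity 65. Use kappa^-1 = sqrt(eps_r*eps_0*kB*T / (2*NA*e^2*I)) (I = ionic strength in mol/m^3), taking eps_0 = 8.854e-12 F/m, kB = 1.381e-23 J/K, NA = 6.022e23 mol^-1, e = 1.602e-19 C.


Ionic strength I = 0.0651 * 1^2 * 1000 = 65.1 mol/m^3
kappa^-1 = sqrt(65 * 8.854e-12 * 1.381e-23 * 311 / (2 * 6.022e23 * (1.602e-19)^2 * 65.1))
kappa^-1 = 1.108 nm

1.108


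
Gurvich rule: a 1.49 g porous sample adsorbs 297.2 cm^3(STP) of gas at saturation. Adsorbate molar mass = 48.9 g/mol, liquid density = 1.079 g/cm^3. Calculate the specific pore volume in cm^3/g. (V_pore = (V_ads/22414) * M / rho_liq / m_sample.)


Moles adsorbed n = V_ads / 22414 = 297.2 / 22414 = 1.325957e-02 mol
Liquid volume V_liq = n * M / rho_liq = 1.325957e-02 * 48.9 / 1.079 = 0.60092 cm^3
Specific pore volume V_pore = V_liq / m_sample = 0.60092 / 1.49
V_pore = 0.4033 cm^3/g

0.4033


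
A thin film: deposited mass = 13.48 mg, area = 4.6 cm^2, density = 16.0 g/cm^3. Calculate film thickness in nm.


Convert: m = 13.48 mg = 1.3480e-05 kg, A = 4.6 cm^2 = 4.6000e-04 m^2, rho = 16.0 g/cm^3 = 16000 kg/m^3
t = m / (A * rho)
t = 1.3480e-05 / (4.6000e-04 * 16000)
t = 1.8315e-06 m = 1831.5 nm

1831.5


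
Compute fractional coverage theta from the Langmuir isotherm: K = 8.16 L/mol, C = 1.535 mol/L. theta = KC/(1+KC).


Langmuir isotherm: theta = K*C / (1 + K*C)
K*C = 8.16 * 1.535 = 12.5256
theta = 12.5256 / (1 + 12.5256) = 12.5256 / 13.5256
theta = 0.9261

0.9261


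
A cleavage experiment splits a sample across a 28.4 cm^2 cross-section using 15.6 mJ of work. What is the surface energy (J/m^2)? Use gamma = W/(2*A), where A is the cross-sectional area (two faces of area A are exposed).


Convert: A = 28.4 cm^2 = 0.00284 m^2, W = 15.6 mJ = 0.0156 J
Cleaving exposes two faces of area A, so total new surface = 2*A and gamma = W / (2*A)
gamma = 0.0156 / (2 * 0.00284)
gamma = 2.746 J/m^2

2.746


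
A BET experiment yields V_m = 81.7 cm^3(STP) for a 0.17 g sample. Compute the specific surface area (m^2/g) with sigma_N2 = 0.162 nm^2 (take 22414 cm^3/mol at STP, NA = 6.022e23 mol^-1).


Number of moles in monolayer = V_m / 22414 = 81.7 / 22414 = 0.00364504
Number of molecules = moles * NA = 0.00364504 * 6.022e23
SA = molecules * sigma / mass
SA = (81.7 / 22414) * 6.022e23 * 0.162e-18 / 0.17
SA = 2091.7 m^2/g

2091.7


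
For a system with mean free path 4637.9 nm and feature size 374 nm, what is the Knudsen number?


Knudsen number Kn = lambda / L
Kn = 4637.9 / 374
Kn = 12.4008

12.4008


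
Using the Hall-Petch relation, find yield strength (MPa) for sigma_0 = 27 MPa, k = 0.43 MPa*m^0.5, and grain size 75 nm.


d = 75 nm = 7.5e-08 m
sqrt(d) = 0.0002738613
Hall-Petch contribution = k / sqrt(d) = 0.43 / 0.0002738613 = 1570.1 MPa
sigma = sigma_0 + k/sqrt(d) = 27 + 1570.1 = 1597.1 MPa

1597.1


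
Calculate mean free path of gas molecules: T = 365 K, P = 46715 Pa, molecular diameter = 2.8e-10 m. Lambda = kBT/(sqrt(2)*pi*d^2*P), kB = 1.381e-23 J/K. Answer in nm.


Mean free path: lambda = kB*T / (sqrt(2) * pi * d^2 * P)
lambda = 1.381e-23 * 365 / (sqrt(2) * pi * (2.8e-10)^2 * 46715)
lambda = 3.09777e-07 m
lambda = 309.78 nm

309.78


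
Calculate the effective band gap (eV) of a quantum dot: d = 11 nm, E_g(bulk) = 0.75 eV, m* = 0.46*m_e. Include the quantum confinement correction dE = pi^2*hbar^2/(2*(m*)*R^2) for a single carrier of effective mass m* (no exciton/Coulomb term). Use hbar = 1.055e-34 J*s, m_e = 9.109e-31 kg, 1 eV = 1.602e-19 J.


Radius R = 11/2 nm = 5.5e-09 m
Confinement energy dE = pi^2 * hbar^2 / (2 * m_eff * m_e * R^2)
dE = pi^2 * (1.055e-34)^2 / (2 * 0.46 * 9.109e-31 * (5.5e-09)^2) J, divided by 1.602e-19 J/eV
dE = 0.027 eV
Total band gap = E_g(bulk) + dE = 0.75 + 0.027 = 0.777 eV

0.777


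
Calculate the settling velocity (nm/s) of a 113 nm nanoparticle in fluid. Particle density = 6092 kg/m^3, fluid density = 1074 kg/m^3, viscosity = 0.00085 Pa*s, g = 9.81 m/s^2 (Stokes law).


Radius R = 113/2 nm = 5.65e-08 m
Density difference = 6092 - 1074 = 5018 kg/m^3
v = 2 * R^2 * (rho_p - rho_f) * g / (9 * eta)
v = 2 * (5.65e-08)^2 * 5018 * 9.81 / (9 * 0.00085)
v = 4.10833e-08 m/s = 41.0833 nm/s

41.0833


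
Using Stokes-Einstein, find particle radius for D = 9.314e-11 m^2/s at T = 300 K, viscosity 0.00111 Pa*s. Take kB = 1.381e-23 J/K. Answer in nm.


Stokes-Einstein: R = kB*T / (6*pi*eta*D)
R = 1.381e-23 * 300 / (6 * pi * 0.00111 * 9.314e-11)
R = 2.12596e-09 m = 2.13 nm

2.13


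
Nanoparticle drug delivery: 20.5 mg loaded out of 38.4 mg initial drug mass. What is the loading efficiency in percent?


Drug loading efficiency = (drug loaded / drug initial) * 100
DLE = 20.5 / 38.4 * 100
DLE = 0.5339 * 100
DLE = 53.39%

53.39


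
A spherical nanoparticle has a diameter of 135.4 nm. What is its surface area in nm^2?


Radius r = 135.4/2 = 67.7 nm
Surface area SA = 4 * pi * r^2
SA = 4 * pi * (67.7)^2
SA = 57595.32 nm^2

57595.32


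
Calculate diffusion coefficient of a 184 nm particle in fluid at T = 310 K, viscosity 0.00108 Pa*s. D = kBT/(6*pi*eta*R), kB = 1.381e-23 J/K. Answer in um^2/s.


Radius R = 184/2 = 92 nm = 9.2e-08 m
D = kB*T / (6*pi*eta*R)
D = 1.381e-23 * 310 / (6 * pi * 0.00108 * 9.2e-08)
D = 2.28582e-12 m^2/s = 2.286 um^2/s

2.286


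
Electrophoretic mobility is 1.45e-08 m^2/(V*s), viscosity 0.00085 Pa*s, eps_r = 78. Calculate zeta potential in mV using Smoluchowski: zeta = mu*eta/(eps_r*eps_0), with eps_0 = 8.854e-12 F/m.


Smoluchowski equation: zeta = mu * eta / (eps_r * eps_0)
zeta = 1.45e-08 * 0.00085 / (78 * 8.854e-12)
zeta = 0.017846 V = 17.85 mV

17.85


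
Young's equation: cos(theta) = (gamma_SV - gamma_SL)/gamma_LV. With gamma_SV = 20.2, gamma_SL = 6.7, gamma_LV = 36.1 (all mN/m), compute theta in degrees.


cos(theta) = (gamma_SV - gamma_SL) / gamma_LV
cos(theta) = (20.2 - 6.7) / 36.1
cos(theta) = 0.373961
theta = arccos(0.373961) = 68.04 degrees

68.04


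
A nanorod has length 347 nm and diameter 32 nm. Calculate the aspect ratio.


Aspect ratio AR = length / diameter
AR = 347 / 32
AR = 10.84

10.84


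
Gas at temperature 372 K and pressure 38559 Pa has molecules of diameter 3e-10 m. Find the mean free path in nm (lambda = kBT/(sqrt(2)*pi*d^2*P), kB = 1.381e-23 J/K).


Mean free path: lambda = kB*T / (sqrt(2) * pi * d^2 * P)
lambda = 1.381e-23 * 372 / (sqrt(2) * pi * (3e-10)^2 * 38559)
lambda = 3.33199e-07 m
lambda = 333.2 nm

333.2


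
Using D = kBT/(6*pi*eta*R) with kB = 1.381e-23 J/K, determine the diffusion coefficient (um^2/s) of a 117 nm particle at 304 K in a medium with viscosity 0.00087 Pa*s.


Radius R = 117/2 = 58.5 nm = 5.85e-08 m
D = kB*T / (6*pi*eta*R)
D = 1.381e-23 * 304 / (6 * pi * 0.00087 * 5.85e-08)
D = 4.37614e-12 m^2/s = 4.376 um^2/s

4.376


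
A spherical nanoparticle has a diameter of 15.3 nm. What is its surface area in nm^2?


Radius r = 15.3/2 = 7.65 nm
Surface area SA = 4 * pi * r^2
SA = 4 * pi * (7.65)^2
SA = 735.42 nm^2

735.42


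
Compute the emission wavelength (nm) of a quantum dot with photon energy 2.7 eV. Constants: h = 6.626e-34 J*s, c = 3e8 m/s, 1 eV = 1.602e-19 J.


Convert energy: E = 2.7 eV = 2.7 * 1.602e-19 = 4.3254e-19 J
lambda = h*c / E = 6.626e-34 * 3e8 / 4.3254e-19
lambda = 4.59564e-07 m = 459.6 nm

459.6


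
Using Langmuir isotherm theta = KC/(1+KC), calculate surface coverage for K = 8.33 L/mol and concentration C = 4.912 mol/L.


Langmuir isotherm: theta = K*C / (1 + K*C)
K*C = 8.33 * 4.912 = 40.91696
theta = 40.91696 / (1 + 40.91696) = 40.91696 / 41.91696
theta = 0.9761

0.9761


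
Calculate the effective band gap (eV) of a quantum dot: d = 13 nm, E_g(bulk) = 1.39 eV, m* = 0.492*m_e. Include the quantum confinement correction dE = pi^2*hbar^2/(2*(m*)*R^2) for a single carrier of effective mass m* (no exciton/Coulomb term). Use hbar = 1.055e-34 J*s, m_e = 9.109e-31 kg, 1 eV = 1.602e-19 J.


Radius R = 13/2 nm = 6.5e-09 m
Confinement energy dE = pi^2 * hbar^2 / (2 * m_eff * m_e * R^2)
dE = pi^2 * (1.055e-34)^2 / (2 * 0.492 * 9.109e-31 * (6.5e-09)^2) J, divided by 1.602e-19 J/eV
dE = 0.0181 eV
Total band gap = E_g(bulk) + dE = 1.39 + 0.0181 = 1.4081 eV

1.4081


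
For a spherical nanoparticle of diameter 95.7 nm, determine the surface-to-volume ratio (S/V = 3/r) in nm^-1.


Radius r = 95.7/2 = 47.85 nm
S/V = 3 / r = 3 / 47.85
S/V = 0.0627 nm^-1

0.0627


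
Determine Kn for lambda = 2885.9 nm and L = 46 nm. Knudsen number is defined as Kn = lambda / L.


Knudsen number Kn = lambda / L
Kn = 2885.9 / 46
Kn = 62.737

62.737


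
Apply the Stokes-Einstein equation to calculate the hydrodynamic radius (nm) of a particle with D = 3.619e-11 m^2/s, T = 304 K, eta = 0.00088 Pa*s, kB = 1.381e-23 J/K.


Stokes-Einstein: R = kB*T / (6*pi*eta*D)
R = 1.381e-23 * 304 / (6 * pi * 0.00088 * 3.619e-11)
R = 6.9935e-09 m = 6.99 nm

6.99


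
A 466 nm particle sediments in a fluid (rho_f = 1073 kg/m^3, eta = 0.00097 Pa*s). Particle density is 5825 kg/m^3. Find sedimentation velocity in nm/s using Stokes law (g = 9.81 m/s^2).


Radius R = 466/2 nm = 2.33e-07 m
Density difference = 5825 - 1073 = 4752 kg/m^3
v = 2 * R^2 * (rho_p - rho_f) * g / (9 * eta)
v = 2 * (2.33e-07)^2 * 4752 * 9.81 / (9 * 0.00097)
v = 5.79793e-07 m/s = 579.7931 nm/s

579.7931


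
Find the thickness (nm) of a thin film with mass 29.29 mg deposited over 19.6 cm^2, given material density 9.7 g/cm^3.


Convert: m = 29.29 mg = 2.9290e-05 kg, A = 19.6 cm^2 = 1.9600e-03 m^2, rho = 9.7 g/cm^3 = 9700 kg/m^3
t = m / (A * rho)
t = 2.9290e-05 / (1.9600e-03 * 9700)
t = 1.5406e-06 m = 1540.6 nm

1540.6


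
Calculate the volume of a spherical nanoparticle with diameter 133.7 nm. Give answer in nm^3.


Radius r = 133.7/2 = 66.85 nm
Volume V = (4/3) * pi * r^3
V = (4/3) * pi * (66.85)^3
V = 1251390.47 nm^3

1251390.47


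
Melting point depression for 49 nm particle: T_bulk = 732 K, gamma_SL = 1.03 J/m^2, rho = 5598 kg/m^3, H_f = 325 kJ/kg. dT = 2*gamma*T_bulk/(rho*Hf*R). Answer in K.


Radius R = 49/2 = 24.5 nm = 2.45e-08 m
Convert H_f = 325 kJ/kg = 325000 J/kg
dT = 2 * gamma_SL * T_bulk / (rho * H_f * R)
dT = 2 * 1.03 * 732 / (5598 * 325000 * 2.45e-08)
dT = 33.8 K

33.8


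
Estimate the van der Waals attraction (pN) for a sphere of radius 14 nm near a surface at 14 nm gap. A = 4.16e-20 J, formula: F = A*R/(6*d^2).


Convert to SI: R = 14 nm = 1.4e-08 m, d = 14 nm = 1.4e-08 m
F = A * R / (6 * d^2)
F = 4.16e-20 * 1.4e-08 / (6 * (1.4e-08)^2)
F = 4.95238e-13 N = 0.495 pN

0.495


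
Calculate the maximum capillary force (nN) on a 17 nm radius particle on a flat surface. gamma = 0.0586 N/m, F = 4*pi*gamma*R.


Convert radius: R = 17 nm = 1.7e-08 m
F = 4 * pi * gamma * R
F = 4 * pi * 0.0586 * 1.7e-08
F = 1.25186e-08 N = 12.5186 nN

12.5186


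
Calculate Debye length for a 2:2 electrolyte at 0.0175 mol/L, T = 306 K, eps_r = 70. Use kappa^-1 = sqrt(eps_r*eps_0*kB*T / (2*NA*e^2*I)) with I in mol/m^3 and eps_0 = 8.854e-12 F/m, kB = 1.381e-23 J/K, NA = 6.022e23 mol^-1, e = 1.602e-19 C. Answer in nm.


Ionic strength I = 0.0175 * 2^2 * 1000 = 70 mol/m^3
kappa^-1 = sqrt(70 * 8.854e-12 * 1.381e-23 * 306 / (2 * 6.022e23 * (1.602e-19)^2 * 70))
kappa^-1 = 1.1 nm

1.1


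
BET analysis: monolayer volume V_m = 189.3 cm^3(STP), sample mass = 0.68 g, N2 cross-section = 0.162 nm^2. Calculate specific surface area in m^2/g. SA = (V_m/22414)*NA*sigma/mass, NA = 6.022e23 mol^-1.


Number of moles in monolayer = V_m / 22414 = 189.3 / 22414 = 0.00844561
Number of molecules = moles * NA = 0.00844561 * 6.022e23
SA = molecules * sigma / mass
SA = (189.3 / 22414) * 6.022e23 * 0.162e-18 / 0.68
SA = 1211.7 m^2/g

1211.7


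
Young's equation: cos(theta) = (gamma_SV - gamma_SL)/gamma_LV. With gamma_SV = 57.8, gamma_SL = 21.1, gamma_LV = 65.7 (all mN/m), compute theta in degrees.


cos(theta) = (gamma_SV - gamma_SL) / gamma_LV
cos(theta) = (57.8 - 21.1) / 65.7
cos(theta) = 0.5586
theta = arccos(0.5586) = 56.04 degrees

56.04


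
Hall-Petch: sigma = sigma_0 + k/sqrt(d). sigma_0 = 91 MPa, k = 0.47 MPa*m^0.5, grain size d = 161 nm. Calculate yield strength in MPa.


d = 161 nm = 1.61e-07 m
sqrt(d) = 0.0004012481
Hall-Petch contribution = k / sqrt(d) = 0.47 / 0.0004012481 = 1171.3 MPa
sigma = sigma_0 + k/sqrt(d) = 91 + 1171.3 = 1262.3 MPa

1262.3


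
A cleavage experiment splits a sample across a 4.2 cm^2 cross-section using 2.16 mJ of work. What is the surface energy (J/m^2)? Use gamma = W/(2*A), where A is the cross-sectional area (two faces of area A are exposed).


Convert: A = 4.2 cm^2 = 0.00042 m^2, W = 2.16 mJ = 0.00216 J
Cleaving exposes two faces of area A, so total new surface = 2*A and gamma = W / (2*A)
gamma = 0.00216 / (2 * 0.00042)
gamma = 2.571 J/m^2

2.571


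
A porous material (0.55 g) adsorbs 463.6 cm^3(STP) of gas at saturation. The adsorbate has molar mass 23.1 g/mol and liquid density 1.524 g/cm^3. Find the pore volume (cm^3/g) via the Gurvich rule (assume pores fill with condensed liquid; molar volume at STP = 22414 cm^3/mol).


Moles adsorbed n = V_ads / 22414 = 463.6 / 22414 = 2.068350e-02 mol
Liquid volume V_liq = n * M / rho_liq = 2.068350e-02 * 23.1 / 1.524 = 0.31351 cm^3
Specific pore volume V_pore = V_liq / m_sample = 0.31351 / 0.55
V_pore = 0.57 cm^3/g

0.57


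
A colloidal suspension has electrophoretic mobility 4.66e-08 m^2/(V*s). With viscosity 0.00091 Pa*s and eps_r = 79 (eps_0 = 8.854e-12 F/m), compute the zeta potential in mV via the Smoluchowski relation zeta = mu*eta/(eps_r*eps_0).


Smoluchowski equation: zeta = mu * eta / (eps_r * eps_0)
zeta = 4.66e-08 * 0.00091 / (79 * 8.854e-12)
zeta = 0.060626 V = 60.63 mV

60.63


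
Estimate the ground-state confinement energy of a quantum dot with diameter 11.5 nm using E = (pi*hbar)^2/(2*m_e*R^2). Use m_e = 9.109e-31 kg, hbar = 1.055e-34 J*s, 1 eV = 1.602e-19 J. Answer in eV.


Radius R = 11.5/2 = 5.75 nm = 5.75e-09 m
E = (pi * 1.055e-34)^2 / (2 * 9.109e-31 * (5.75e-09)^2)
E(J) = 1.82376e-21
E = E(J) / 1.602e-19 = 0.0114 eV

0.0114


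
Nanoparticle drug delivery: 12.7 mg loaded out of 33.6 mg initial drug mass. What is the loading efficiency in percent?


Drug loading efficiency = (drug loaded / drug initial) * 100
DLE = 12.7 / 33.6 * 100
DLE = 0.378 * 100
DLE = 37.8%

37.8


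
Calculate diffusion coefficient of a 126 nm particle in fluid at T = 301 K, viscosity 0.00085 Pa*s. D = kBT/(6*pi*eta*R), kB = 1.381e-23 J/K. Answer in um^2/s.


Radius R = 126/2 = 63 nm = 6.3e-08 m
D = kB*T / (6*pi*eta*R)
D = 1.381e-23 * 301 / (6 * pi * 0.00085 * 6.3e-08)
D = 4.11813e-12 m^2/s = 4.118 um^2/s

4.118


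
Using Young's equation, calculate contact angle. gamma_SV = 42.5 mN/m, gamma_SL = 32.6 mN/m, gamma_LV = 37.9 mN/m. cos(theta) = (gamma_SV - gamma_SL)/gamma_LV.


cos(theta) = (gamma_SV - gamma_SL) / gamma_LV
cos(theta) = (42.5 - 32.6) / 37.9
cos(theta) = 0.261214
theta = arccos(0.261214) = 74.86 degrees

74.86


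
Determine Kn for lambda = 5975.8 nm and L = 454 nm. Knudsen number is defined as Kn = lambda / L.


Knudsen number Kn = lambda / L
Kn = 5975.8 / 454
Kn = 13.1626

13.1626


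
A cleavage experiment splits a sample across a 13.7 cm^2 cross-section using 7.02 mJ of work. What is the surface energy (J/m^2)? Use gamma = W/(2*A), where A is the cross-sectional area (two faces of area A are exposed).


Convert: A = 13.7 cm^2 = 0.00137 m^2, W = 7.02 mJ = 0.00702 J
Cleaving exposes two faces of area A, so total new surface = 2*A and gamma = W / (2*A)
gamma = 0.00702 / (2 * 0.00137)
gamma = 2.562 J/m^2

2.562


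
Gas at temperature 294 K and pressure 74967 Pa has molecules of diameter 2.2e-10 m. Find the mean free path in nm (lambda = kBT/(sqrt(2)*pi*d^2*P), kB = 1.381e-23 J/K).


Mean free path: lambda = kB*T / (sqrt(2) * pi * d^2 * P)
lambda = 1.381e-23 * 294 / (sqrt(2) * pi * (2.2e-10)^2 * 74967)
lambda = 2.51861e-07 m
lambda = 251.86 nm

251.86


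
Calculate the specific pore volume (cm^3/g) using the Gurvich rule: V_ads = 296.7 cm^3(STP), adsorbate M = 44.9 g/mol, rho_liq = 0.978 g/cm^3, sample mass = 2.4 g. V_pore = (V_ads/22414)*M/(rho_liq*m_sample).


Moles adsorbed n = V_ads / 22414 = 296.7 / 22414 = 1.323726e-02 mol
Liquid volume V_liq = n * M / rho_liq = 1.323726e-02 * 44.9 / 0.978 = 0.60772 cm^3
Specific pore volume V_pore = V_liq / m_sample = 0.60772 / 2.4
V_pore = 0.2532 cm^3/g

0.2532


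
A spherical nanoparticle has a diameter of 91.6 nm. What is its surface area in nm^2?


Radius r = 91.6/2 = 45.8 nm
Surface area SA = 4 * pi * r^2
SA = 4 * pi * (45.8)^2
SA = 26359.72 nm^2

26359.72


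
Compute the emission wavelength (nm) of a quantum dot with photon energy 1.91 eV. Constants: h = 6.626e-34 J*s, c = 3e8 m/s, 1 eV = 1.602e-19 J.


Convert energy: E = 1.91 eV = 1.91 * 1.602e-19 = 3.05982e-19 J
lambda = h*c / E = 6.626e-34 * 3e8 / 3.05982e-19
lambda = 6.49646e-07 m = 649.6 nm

649.6


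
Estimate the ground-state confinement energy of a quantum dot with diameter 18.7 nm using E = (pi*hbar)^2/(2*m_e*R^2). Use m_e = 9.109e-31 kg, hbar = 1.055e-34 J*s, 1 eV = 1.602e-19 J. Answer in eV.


Radius R = 18.7/2 = 9.35 nm = 9.35e-09 m
E = (pi * 1.055e-34)^2 / (2 * 9.109e-31 * (9.35e-09)^2)
E(J) = 6.89733e-22
E = E(J) / 1.602e-19 = 0.0043 eV

0.0043


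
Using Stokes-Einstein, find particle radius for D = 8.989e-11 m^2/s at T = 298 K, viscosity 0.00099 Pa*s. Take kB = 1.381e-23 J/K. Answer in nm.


Stokes-Einstein: R = kB*T / (6*pi*eta*D)
R = 1.381e-23 * 298 / (6 * pi * 0.00099 * 8.989e-11)
R = 2.45337e-09 m = 2.45 nm

2.45


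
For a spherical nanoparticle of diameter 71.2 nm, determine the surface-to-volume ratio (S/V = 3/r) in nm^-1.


Radius r = 71.2/2 = 35.6 nm
S/V = 3 / r = 3 / 35.6
S/V = 0.0843 nm^-1

0.0843


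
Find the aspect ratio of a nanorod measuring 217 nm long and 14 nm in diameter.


Aspect ratio AR = length / diameter
AR = 217 / 14
AR = 15.5

15.5


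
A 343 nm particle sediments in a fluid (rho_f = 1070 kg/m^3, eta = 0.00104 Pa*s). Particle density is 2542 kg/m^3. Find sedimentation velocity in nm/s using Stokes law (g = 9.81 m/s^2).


Radius R = 343/2 nm = 1.715e-07 m
Density difference = 2542 - 1070 = 1472 kg/m^3
v = 2 * R^2 * (rho_p - rho_f) * g / (9 * eta)
v = 2 * (1.715e-07)^2 * 1472 * 9.81 / (9 * 0.00104)
v = 9.07526e-08 m/s = 90.7526 nm/s

90.7526


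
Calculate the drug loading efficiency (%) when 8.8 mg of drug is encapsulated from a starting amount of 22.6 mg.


Drug loading efficiency = (drug loaded / drug initial) * 100
DLE = 8.8 / 22.6 * 100
DLE = 0.3894 * 100
DLE = 38.94%

38.94


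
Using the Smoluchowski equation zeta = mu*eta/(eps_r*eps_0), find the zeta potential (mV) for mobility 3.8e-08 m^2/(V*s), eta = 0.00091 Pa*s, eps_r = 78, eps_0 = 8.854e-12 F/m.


Smoluchowski equation: zeta = mu * eta / (eps_r * eps_0)
zeta = 3.8e-08 * 0.00091 / (78 * 8.854e-12)
zeta = 0.050072 V = 50.07 mV

50.07


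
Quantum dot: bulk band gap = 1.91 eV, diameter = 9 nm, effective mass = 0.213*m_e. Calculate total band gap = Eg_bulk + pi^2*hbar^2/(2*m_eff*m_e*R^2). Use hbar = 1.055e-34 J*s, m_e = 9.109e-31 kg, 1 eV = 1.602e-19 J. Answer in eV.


Radius R = 9/2 nm = 4.5e-09 m
Confinement energy dE = pi^2 * hbar^2 / (2 * m_eff * m_e * R^2)
dE = pi^2 * (1.055e-34)^2 / (2 * 0.213 * 9.109e-31 * (4.5e-09)^2) J, divided by 1.602e-19 J/eV
dE = 0.0873 eV
Total band gap = E_g(bulk) + dE = 1.91 + 0.0873 = 1.9973 eV

1.9973


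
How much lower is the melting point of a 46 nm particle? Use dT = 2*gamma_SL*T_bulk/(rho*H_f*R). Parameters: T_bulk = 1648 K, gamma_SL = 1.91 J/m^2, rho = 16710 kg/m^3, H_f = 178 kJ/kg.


Radius R = 46/2 = 23 nm = 2.3e-08 m
Convert H_f = 178 kJ/kg = 178000 J/kg
dT = 2 * gamma_SL * T_bulk / (rho * H_f * R)
dT = 2 * 1.91 * 1648 / (16710 * 178000 * 2.3e-08)
dT = 92.0 K

92.0


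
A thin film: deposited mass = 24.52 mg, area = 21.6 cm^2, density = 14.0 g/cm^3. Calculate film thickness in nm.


Convert: m = 24.52 mg = 2.4520e-05 kg, A = 21.6 cm^2 = 2.1600e-03 m^2, rho = 14.0 g/cm^3 = 14000 kg/m^3
t = m / (A * rho)
t = 2.4520e-05 / (2.1600e-03 * 14000)
t = 8.1085e-07 m = 810.8 nm

810.8


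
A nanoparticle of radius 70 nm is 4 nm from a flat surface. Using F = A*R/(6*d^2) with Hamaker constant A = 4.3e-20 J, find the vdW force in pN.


Convert to SI: R = 70 nm = 7e-08 m, d = 4 nm = 4e-09 m
F = A * R / (6 * d^2)
F = 4.3e-20 * 7e-08 / (6 * (4e-09)^2)
F = 3.13542e-11 N = 31.354 pN

31.354


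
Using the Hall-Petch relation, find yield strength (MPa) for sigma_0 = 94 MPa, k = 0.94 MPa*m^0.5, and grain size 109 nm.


d = 109 nm = 1.09e-07 m
sqrt(d) = 0.0003301515
Hall-Petch contribution = k / sqrt(d) = 0.94 / 0.0003301515 = 2847.2 MPa
sigma = sigma_0 + k/sqrt(d) = 94 + 2847.2 = 2941.2 MPa

2941.2


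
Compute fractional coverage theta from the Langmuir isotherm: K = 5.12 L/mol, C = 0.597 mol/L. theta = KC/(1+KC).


Langmuir isotherm: theta = K*C / (1 + K*C)
K*C = 5.12 * 0.597 = 3.05664
theta = 3.05664 / (1 + 3.05664) = 3.05664 / 4.05664
theta = 0.7535

0.7535


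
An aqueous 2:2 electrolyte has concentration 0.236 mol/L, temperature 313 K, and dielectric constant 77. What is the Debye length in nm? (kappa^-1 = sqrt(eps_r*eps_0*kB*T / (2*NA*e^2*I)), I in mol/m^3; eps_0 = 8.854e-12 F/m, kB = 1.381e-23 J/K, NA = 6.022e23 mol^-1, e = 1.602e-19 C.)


Ionic strength I = 0.236 * 2^2 * 1000 = 944 mol/m^3
kappa^-1 = sqrt(77 * 8.854e-12 * 1.381e-23 * 313 / (2 * 6.022e23 * (1.602e-19)^2 * 944))
kappa^-1 = 0.318 nm

0.318


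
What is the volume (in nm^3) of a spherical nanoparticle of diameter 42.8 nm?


Radius r = 42.8/2 = 21.4 nm
Volume V = (4/3) * pi * r^3
V = (4/3) * pi * (21.4)^3
V = 41051.58 nm^3

41051.58


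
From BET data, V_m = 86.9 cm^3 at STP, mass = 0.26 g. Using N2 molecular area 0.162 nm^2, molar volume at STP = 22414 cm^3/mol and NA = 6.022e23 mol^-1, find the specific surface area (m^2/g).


Number of moles in monolayer = V_m / 22414 = 86.9 / 22414 = 0.00387704
Number of molecules = moles * NA = 0.00387704 * 6.022e23
SA = molecules * sigma / mass
SA = (86.9 / 22414) * 6.022e23 * 0.162e-18 / 0.26
SA = 1454.7 m^2/g

1454.7


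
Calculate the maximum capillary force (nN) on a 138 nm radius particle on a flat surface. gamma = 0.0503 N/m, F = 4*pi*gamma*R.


Convert radius: R = 138 nm = 1.38e-07 m
F = 4 * pi * gamma * R
F = 4 * pi * 0.0503 * 1.38e-07
F = 8.72282e-08 N = 87.2282 nN

87.2282


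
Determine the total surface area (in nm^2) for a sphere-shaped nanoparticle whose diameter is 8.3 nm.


Radius r = 8.3/2 = 4.15 nm
Surface area SA = 4 * pi * r^2
SA = 4 * pi * (4.15)^2
SA = 216.42 nm^2

216.42


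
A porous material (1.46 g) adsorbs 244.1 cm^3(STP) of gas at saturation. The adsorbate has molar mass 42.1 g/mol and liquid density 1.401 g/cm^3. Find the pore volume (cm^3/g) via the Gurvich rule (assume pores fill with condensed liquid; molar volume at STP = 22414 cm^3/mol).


Moles adsorbed n = V_ads / 22414 = 244.1 / 22414 = 1.089051e-02 mol
Liquid volume V_liq = n * M / rho_liq = 1.089051e-02 * 42.1 / 1.401 = 0.32726 cm^3
Specific pore volume V_pore = V_liq / m_sample = 0.32726 / 1.46
V_pore = 0.2242 cm^3/g

0.2242


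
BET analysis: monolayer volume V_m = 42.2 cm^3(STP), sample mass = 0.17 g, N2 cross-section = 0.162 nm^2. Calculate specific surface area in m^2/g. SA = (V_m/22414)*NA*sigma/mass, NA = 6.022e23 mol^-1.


Number of moles in monolayer = V_m / 22414 = 42.2 / 22414 = 0.00188275
Number of molecules = moles * NA = 0.00188275 * 6.022e23
SA = molecules * sigma / mass
SA = (42.2 / 22414) * 6.022e23 * 0.162e-18 / 0.17
SA = 1080.4 m^2/g

1080.4


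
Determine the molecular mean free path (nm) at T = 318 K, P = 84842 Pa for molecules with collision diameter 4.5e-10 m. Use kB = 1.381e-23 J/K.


Mean free path: lambda = kB*T / (sqrt(2) * pi * d^2 * P)
lambda = 1.381e-23 * 318 / (sqrt(2) * pi * (4.5e-10)^2 * 84842)
lambda = 5.75334e-08 m
lambda = 57.53 nm

57.53


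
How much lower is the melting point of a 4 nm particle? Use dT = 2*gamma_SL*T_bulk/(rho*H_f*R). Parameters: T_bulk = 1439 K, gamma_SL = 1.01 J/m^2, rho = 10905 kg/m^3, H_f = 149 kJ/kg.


Radius R = 4/2 = 2 nm = 2e-09 m
Convert H_f = 149 kJ/kg = 149000 J/kg
dT = 2 * gamma_SL * T_bulk / (rho * H_f * R)
dT = 2 * 1.01 * 1439 / (10905 * 149000 * 2e-09)
dT = 894.5 K

894.5


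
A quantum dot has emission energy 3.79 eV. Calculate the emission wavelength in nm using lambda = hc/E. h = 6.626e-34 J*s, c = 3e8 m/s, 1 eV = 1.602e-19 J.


Convert energy: E = 3.79 eV = 3.79 * 1.602e-19 = 6.07158e-19 J
lambda = h*c / E = 6.626e-34 * 3e8 / 6.07158e-19
lambda = 3.27394e-07 m = 327.4 nm

327.4


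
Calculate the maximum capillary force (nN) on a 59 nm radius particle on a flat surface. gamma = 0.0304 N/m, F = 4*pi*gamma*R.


Convert radius: R = 59 nm = 5.9e-08 m
F = 4 * pi * gamma * R
F = 4 * pi * 0.0304 * 5.9e-08
F = 2.2539e-08 N = 22.539 nN

22.539


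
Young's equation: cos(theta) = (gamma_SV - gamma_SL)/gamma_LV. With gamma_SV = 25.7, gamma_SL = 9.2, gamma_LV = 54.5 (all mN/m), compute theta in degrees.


cos(theta) = (gamma_SV - gamma_SL) / gamma_LV
cos(theta) = (25.7 - 9.2) / 54.5
cos(theta) = 0.302752
theta = arccos(0.302752) = 72.38 degrees

72.38


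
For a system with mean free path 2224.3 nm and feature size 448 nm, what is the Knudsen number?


Knudsen number Kn = lambda / L
Kn = 2224.3 / 448
Kn = 4.965

4.965


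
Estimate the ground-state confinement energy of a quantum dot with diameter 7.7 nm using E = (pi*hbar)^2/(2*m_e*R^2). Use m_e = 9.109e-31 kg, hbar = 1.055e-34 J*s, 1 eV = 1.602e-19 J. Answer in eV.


Radius R = 7.7/2 = 3.85 nm = 3.85e-09 m
E = (pi * 1.055e-34)^2 / (2 * 9.109e-31 * (3.85e-09)^2)
E(J) = 4.06801e-21
E = E(J) / 1.602e-19 = 0.0254 eV

0.0254


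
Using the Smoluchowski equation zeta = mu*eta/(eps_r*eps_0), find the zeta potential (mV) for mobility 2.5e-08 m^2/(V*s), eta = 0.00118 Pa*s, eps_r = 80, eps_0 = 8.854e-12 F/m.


Smoluchowski equation: zeta = mu * eta / (eps_r * eps_0)
zeta = 2.5e-08 * 0.00118 / (80 * 8.854e-12)
zeta = 0.041648 V = 41.65 mV

41.65


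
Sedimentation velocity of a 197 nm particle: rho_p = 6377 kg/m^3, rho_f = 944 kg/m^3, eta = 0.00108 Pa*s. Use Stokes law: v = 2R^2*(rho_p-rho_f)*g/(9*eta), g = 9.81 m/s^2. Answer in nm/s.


Radius R = 197/2 nm = 9.85e-08 m
Density difference = 6377 - 944 = 5433 kg/m^3
v = 2 * R^2 * (rho_p - rho_f) * g / (9 * eta)
v = 2 * (9.85e-08)^2 * 5433 * 9.81 / (9 * 0.00108)
v = 1.06401e-07 m/s = 106.4008 nm/s

106.4008


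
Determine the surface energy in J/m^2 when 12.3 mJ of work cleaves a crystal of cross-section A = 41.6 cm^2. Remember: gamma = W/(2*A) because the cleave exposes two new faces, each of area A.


Convert: A = 41.6 cm^2 = 0.00416 m^2, W = 12.3 mJ = 0.0123 J
Cleaving exposes two faces of area A, so total new surface = 2*A and gamma = W / (2*A)
gamma = 0.0123 / (2 * 0.00416)
gamma = 1.478 J/m^2

1.478


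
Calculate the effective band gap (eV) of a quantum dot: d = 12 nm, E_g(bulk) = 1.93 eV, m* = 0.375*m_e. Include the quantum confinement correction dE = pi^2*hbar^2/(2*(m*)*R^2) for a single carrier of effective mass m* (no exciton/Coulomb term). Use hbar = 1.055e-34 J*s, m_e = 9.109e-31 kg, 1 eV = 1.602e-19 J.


Radius R = 12/2 nm = 6e-09 m
Confinement energy dE = pi^2 * hbar^2 / (2 * m_eff * m_e * R^2)
dE = pi^2 * (1.055e-34)^2 / (2 * 0.375 * 9.109e-31 * (6e-09)^2) J, divided by 1.602e-19 J/eV
dE = 0.0279 eV
Total band gap = E_g(bulk) + dE = 1.93 + 0.0279 = 1.9579 eV

1.9579


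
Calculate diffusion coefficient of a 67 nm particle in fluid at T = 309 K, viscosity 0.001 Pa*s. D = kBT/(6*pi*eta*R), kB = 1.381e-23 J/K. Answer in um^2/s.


Radius R = 67/2 = 33.5 nm = 3.35e-08 m
D = kB*T / (6*pi*eta*R)
D = 1.381e-23 * 309 / (6 * pi * 0.001 * 3.35e-08)
D = 6.75781e-12 m^2/s = 6.758 um^2/s

6.758


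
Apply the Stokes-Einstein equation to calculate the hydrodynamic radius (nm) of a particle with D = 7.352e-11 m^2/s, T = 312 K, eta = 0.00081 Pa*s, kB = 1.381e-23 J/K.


Stokes-Einstein: R = kB*T / (6*pi*eta*D)
R = 1.381e-23 * 312 / (6 * pi * 0.00081 * 7.352e-11)
R = 3.83846e-09 m = 3.84 nm

3.84


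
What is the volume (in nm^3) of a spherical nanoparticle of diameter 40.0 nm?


Radius r = 40.0/2 = 20 nm
Volume V = (4/3) * pi * r^3
V = (4/3) * pi * (20)^3
V = 33510.32 nm^3

33510.32


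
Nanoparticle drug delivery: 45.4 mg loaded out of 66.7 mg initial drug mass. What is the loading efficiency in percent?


Drug loading efficiency = (drug loaded / drug initial) * 100
DLE = 45.4 / 66.7 * 100
DLE = 0.6807 * 100
DLE = 68.07%

68.07


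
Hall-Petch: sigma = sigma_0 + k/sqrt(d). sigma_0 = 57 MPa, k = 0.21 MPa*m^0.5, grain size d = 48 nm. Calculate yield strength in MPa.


d = 48 nm = 4.8e-08 m
sqrt(d) = 0.000219089
Hall-Petch contribution = k / sqrt(d) = 0.21 / 0.000219089 = 958.5 MPa
sigma = sigma_0 + k/sqrt(d) = 57 + 958.5 = 1015.5 MPa

1015.5


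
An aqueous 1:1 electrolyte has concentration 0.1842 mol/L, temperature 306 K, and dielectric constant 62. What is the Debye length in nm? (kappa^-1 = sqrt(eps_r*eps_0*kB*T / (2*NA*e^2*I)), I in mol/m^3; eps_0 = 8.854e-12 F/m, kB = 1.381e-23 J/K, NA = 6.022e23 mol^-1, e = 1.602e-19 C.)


Ionic strength I = 0.1842 * 1^2 * 1000 = 184.2 mol/m^3
kappa^-1 = sqrt(62 * 8.854e-12 * 1.381e-23 * 306 / (2 * 6.022e23 * (1.602e-19)^2 * 184.2))
kappa^-1 = 0.638 nm

0.638


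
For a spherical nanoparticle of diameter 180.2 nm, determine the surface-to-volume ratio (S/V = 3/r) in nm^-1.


Radius r = 180.2/2 = 90.1 nm
S/V = 3 / r = 3 / 90.1
S/V = 0.0333 nm^-1

0.0333


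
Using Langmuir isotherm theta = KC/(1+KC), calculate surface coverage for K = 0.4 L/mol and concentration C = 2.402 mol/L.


Langmuir isotherm: theta = K*C / (1 + K*C)
K*C = 0.4 * 2.402 = 0.9608
theta = 0.9608 / (1 + 0.9608) = 0.9608 / 1.9608
theta = 0.49

0.49


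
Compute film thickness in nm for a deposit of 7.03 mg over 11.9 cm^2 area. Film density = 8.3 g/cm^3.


Convert: m = 7.03 mg = 7.0300e-06 kg, A = 11.9 cm^2 = 1.1900e-03 m^2, rho = 8.3 g/cm^3 = 8300 kg/m^3
t = m / (A * rho)
t = 7.0300e-06 / (1.1900e-03 * 8300)
t = 7.1175e-07 m = 711.8 nm

711.8


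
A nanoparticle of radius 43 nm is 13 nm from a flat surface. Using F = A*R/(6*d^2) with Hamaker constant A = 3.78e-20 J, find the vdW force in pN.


Convert to SI: R = 43 nm = 4.3e-08 m, d = 13 nm = 1.3e-08 m
F = A * R / (6 * d^2)
F = 3.78e-20 * 4.3e-08 / (6 * (1.3e-08)^2)
F = 1.60296e-12 N = 1.603 pN

1.603


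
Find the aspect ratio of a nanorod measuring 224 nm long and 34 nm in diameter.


Aspect ratio AR = length / diameter
AR = 224 / 34
AR = 6.59

6.59


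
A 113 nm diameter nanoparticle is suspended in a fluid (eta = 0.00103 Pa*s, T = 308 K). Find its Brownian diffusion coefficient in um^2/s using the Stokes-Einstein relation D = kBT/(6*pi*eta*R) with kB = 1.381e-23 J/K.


Radius R = 113/2 = 56.5 nm = 5.65e-08 m
D = kB*T / (6*pi*eta*R)
D = 1.381e-23 * 308 / (6 * pi * 0.00103 * 5.65e-08)
D = 3.87755e-12 m^2/s = 3.878 um^2/s

3.878


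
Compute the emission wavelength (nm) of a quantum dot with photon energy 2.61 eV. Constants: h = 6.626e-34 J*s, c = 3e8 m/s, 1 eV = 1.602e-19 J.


Convert energy: E = 2.61 eV = 2.61 * 1.602e-19 = 4.18122e-19 J
lambda = h*c / E = 6.626e-34 * 3e8 / 4.18122e-19
lambda = 4.75411e-07 m = 475.4 nm

475.4


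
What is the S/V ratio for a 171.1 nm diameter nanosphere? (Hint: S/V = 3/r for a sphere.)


Radius r = 171.1/2 = 85.55 nm
S/V = 3 / r = 3 / 85.55
S/V = 0.0351 nm^-1

0.0351


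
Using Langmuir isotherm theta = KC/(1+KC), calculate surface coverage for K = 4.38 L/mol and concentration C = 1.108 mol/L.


Langmuir isotherm: theta = K*C / (1 + K*C)
K*C = 4.38 * 1.108 = 4.85304
theta = 4.85304 / (1 + 4.85304) = 4.85304 / 5.85304
theta = 0.8291

0.8291


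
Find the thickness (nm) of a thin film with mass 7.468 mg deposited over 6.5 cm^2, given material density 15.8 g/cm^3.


Convert: m = 7.468 mg = 7.4680e-06 kg, A = 6.5 cm^2 = 6.5000e-04 m^2, rho = 15.8 g/cm^3 = 15800 kg/m^3
t = m / (A * rho)
t = 7.4680e-06 / (6.5000e-04 * 15800)
t = 7.2717e-07 m = 727.2 nm

727.2


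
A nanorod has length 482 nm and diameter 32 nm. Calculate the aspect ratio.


Aspect ratio AR = length / diameter
AR = 482 / 32
AR = 15.06

15.06


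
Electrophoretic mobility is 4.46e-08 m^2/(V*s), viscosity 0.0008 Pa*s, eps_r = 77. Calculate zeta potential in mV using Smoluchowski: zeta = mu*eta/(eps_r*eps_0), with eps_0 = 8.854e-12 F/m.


Smoluchowski equation: zeta = mu * eta / (eps_r * eps_0)
zeta = 4.46e-08 * 0.0008 / (77 * 8.854e-12)
zeta = 0.052335 V = 52.34 mV

52.34


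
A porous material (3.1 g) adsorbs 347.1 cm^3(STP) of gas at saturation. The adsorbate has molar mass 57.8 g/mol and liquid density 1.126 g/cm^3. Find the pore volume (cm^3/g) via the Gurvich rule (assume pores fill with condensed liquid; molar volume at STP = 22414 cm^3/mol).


Moles adsorbed n = V_ads / 22414 = 347.1 / 22414 = 1.548586e-02 mol
Liquid volume V_liq = n * M / rho_liq = 1.548586e-02 * 57.8 / 1.126 = 0.79492 cm^3
Specific pore volume V_pore = V_liq / m_sample = 0.79492 / 3.1
V_pore = 0.2564 cm^3/g

0.2564


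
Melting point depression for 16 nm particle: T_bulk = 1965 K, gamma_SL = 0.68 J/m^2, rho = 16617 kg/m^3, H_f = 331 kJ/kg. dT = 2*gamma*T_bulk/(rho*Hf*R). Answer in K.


Radius R = 16/2 = 8 nm = 8e-09 m
Convert H_f = 331 kJ/kg = 331000 J/kg
dT = 2 * gamma_SL * T_bulk / (rho * H_f * R)
dT = 2 * 0.68 * 1965 / (16617 * 331000 * 8e-09)
dT = 60.7 K

60.7


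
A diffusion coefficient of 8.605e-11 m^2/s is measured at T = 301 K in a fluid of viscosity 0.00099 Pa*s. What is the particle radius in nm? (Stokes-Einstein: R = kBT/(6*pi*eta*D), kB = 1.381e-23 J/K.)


Stokes-Einstein: R = kB*T / (6*pi*eta*D)
R = 1.381e-23 * 301 / (6 * pi * 0.00099 * 8.605e-11)
R = 2.58865e-09 m = 2.59 nm

2.59


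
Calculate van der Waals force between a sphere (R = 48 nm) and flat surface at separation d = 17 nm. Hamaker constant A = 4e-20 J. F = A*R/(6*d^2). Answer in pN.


Convert to SI: R = 48 nm = 4.8e-08 m, d = 17 nm = 1.7e-08 m
F = A * R / (6 * d^2)
F = 4e-20 * 4.8e-08 / (6 * (1.7e-08)^2)
F = 1.10727e-12 N = 1.107 pN

1.107


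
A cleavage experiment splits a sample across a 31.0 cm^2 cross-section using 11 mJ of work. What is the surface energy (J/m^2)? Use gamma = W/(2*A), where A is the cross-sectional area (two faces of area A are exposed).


Convert: A = 31.0 cm^2 = 0.0031 m^2, W = 11 mJ = 0.011 J
Cleaving exposes two faces of area A, so total new surface = 2*A and gamma = W / (2*A)
gamma = 0.011 / (2 * 0.0031)
gamma = 1.774 J/m^2

1.774


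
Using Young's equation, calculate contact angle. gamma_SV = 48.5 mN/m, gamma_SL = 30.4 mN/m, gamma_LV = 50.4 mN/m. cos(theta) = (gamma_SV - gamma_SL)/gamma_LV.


cos(theta) = (gamma_SV - gamma_SL) / gamma_LV
cos(theta) = (48.5 - 30.4) / 50.4
cos(theta) = 0.359127
theta = arccos(0.359127) = 68.95 degrees

68.95


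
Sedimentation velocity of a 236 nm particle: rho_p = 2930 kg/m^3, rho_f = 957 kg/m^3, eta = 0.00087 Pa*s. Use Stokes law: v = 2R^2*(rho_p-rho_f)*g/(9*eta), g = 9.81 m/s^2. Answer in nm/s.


Radius R = 236/2 nm = 1.18e-07 m
Density difference = 2930 - 957 = 1973 kg/m^3
v = 2 * R^2 * (rho_p - rho_f) * g / (9 * eta)
v = 2 * (1.18e-07)^2 * 1973 * 9.81 / (9 * 0.00087)
v = 6.8838e-08 m/s = 68.838 nm/s

68.838


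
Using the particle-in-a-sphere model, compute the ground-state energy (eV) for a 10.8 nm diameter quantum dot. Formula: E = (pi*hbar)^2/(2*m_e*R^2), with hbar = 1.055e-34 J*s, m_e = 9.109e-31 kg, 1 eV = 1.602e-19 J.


Radius R = 10.8/2 = 5.4 nm = 5.4e-09 m
E = (pi * 1.055e-34)^2 / (2 * 9.109e-31 * (5.4e-09)^2)
E(J) = 2.06784e-21
E = E(J) / 1.602e-19 = 0.0129 eV

0.0129
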